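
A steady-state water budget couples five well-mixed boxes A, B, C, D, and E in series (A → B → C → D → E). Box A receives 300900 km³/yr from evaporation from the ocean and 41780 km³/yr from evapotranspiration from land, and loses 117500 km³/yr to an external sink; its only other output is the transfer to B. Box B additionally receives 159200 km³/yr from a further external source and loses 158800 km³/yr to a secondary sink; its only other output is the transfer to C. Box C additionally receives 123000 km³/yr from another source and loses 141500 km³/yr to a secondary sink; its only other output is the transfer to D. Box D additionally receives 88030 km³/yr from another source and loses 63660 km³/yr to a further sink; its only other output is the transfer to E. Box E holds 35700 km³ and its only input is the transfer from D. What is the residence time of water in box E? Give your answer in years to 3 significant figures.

Box A: F(A→B) = (300900 + 41780) − 117500 = 225180 km³/yr.
Box B: F(B→C) = (225180 + 159200) − 158800 = 225580 km³/yr.
Box C: F(C→D) = (225580 + 123000) − 141500 = 207080 km³/yr.
Box D: F(D→E) = (207080 + 88030) − 63660 = 231450 km³/yr.
Box E throughput = its input = 231450 km³/yr; τ = 35700 / 231450 = 0.1542 yr.

0.154 yr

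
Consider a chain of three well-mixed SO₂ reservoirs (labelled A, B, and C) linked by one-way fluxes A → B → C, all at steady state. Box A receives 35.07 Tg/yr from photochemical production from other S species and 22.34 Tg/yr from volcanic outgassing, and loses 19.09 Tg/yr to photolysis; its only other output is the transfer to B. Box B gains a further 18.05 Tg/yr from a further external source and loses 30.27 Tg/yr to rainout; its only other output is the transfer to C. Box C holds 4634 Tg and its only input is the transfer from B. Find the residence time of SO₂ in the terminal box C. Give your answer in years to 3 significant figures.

178 yr

Box A: F(A→B) = (35.07 + 22.34) − 19.09 = 38.320 Tg/yr.
Box B: F(B→C) = (38.320 + 18.05) − 30.27 = 26.100 Tg/yr.
Box C throughput = its input = 26.100 Tg/yr; τ = 4634 / 26.100 = 177.5 yr.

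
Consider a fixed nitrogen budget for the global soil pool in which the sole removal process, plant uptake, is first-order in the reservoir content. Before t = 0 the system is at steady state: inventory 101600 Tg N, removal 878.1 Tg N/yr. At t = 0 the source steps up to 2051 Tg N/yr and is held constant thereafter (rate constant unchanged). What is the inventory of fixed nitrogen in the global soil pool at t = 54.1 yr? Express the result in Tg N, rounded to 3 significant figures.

152000 Tg N

The sink rate constant is k = F₀/M₀ = 878.1/101600 = 0.008643 yr⁻¹.
Solving dM/dt = F₁ − kM with M(0) = M₀ gives M(t) = F₁/k + (M₀ − F₁/k)·e^(−kt).
F₁/k = 2051/0.008643 = 237310 Tg N; kt = 0.008643 × 54.1 = 0.4676, e^(−kt) = 0.6265.
M(54.1) = 237310 + (101600 − 237310) × 0.6265 = 237310 − 85030 = 152280 Tg N.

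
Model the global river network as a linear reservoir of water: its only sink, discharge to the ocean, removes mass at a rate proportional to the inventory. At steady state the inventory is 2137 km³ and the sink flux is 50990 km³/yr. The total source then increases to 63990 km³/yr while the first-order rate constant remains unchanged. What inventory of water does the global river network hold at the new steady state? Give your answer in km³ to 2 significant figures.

2700 km³

Rate constant k = F/M = 50990 / 2137 = 23.86 yr⁻¹.
At the new steady state, source = k·M_new ⇒ M_new = 63990 / 23.86 = 2682 km³.
(Equivalently M_new = M × F_new/F_old = 2137 × 63990/50990.)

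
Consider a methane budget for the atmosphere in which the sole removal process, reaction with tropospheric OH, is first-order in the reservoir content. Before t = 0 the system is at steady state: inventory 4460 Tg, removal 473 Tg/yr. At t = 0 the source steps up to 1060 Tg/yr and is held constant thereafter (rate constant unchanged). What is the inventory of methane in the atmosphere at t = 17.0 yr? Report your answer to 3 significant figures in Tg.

The sink rate constant is k = F₀/M₀ = 473/4460 = 0.1061 yr⁻¹.
Solving dM/dt = F₁ − kM with M(0) = M₀ gives M(t) = F₁/k + (M₀ − F₁/k)·e^(−kt).
F₁/k = 1060/0.1061 = 9994.9 Tg; kt = 0.1061 × 17.0 = 1.803, e^(−kt) = 0.1648.
M(17.0) = 9994.9 + (4460 − 9994.9) × 0.1648 = 9994.9 − 912.3 = 9082.7 Tg.

9080 Tg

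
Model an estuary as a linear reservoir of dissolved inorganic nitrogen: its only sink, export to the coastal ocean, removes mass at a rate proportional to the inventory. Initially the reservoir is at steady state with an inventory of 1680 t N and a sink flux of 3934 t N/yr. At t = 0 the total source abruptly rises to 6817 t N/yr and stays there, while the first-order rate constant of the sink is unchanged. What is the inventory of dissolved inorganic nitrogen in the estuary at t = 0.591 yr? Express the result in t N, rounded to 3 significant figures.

2600 t N

The sink rate constant is k = F₀/M₀ = 3934/1680 = 2.342 yr⁻¹.
Solving dM/dt = F₁ − kM with M(0) = M₀ gives M(t) = F₁/k + (M₀ − F₁/k)·e^(−kt).
F₁/k = 6817/2.342 = 2911.2 t N; kt = 2.342 × 0.591 = 1.384, e^(−kt) = 0.2506.
M(0.591) = 2911.2 + (1680 − 2911.2) × 0.2506 = 2911.2 − 308.5 = 2602.7 t N.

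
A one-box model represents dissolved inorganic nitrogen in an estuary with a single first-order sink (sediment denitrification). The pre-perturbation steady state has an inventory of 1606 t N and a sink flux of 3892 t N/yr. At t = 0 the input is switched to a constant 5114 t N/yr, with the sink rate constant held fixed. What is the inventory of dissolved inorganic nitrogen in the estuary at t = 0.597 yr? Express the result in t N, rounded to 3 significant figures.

1990 t N

Residence time τ = M₀/F₀ = 0.4126 yr. The eventual steady state is M_∞ = M₀·(F₁/F₀) = 1606 × 5114/3892 = 2110.2 t N.
The anomaly ΔM(t) = M(t) − M_∞ decays as ΔM₀·e^(−t/τ) with ΔM₀ = 1606 − 2110.2 = −504.2 t N.
At t = 0.597 yr, e^(−t/τ) = e^(−1.447) = 0.2353, so ΔM = −118.7 t N and M = 2110.2 − 118.7 = 1991.6 t N.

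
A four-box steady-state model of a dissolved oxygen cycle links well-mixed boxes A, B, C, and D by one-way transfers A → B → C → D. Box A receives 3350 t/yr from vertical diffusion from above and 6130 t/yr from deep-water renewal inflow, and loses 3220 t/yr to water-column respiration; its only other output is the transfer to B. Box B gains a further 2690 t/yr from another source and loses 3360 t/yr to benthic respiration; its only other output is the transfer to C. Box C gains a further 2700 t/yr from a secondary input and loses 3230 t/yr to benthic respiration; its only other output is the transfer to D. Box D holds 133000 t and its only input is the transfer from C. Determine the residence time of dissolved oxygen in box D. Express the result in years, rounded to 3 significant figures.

26.3 yr

Box A: F(A→B) = (3350 + 6130) − 3220 = 6260.0 t/yr.
Box B: F(B→C) = (6260.0 + 2690) − 3360 = 5590.0 t/yr.
Box C: F(C→D) = (5590.0 + 2700) − 3230 = 5060.0 t/yr.
Box D throughput = its input = 5060.0 t/yr; τ = 133000 / 5060.0 = 26.28 yr.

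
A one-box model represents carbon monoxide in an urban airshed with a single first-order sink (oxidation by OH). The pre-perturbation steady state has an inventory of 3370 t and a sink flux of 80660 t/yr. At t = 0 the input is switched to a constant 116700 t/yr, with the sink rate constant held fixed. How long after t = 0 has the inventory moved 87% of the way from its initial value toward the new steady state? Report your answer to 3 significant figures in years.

τ = M₀/F₀ = 3370/80660 = 0.04178 yr.
The remaining gap fraction is e^(−t/τ); 87% covered ⇒ e^(−t/τ) = 0.130.
t = −τ ln(0.130) = 0.04178 × 2.040 = 0.08524 yr.

0.0852 yr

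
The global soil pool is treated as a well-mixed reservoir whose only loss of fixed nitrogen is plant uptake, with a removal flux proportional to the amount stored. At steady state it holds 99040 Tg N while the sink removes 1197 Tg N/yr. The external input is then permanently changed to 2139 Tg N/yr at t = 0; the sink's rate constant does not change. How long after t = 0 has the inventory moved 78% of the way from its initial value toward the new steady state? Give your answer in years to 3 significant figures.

125 yr

τ = M₀/F₀ = 99040/1197 = 82.74 yr.
The remaining gap fraction is e^(−t/τ); 78% covered ⇒ e^(−t/τ) = 0.220.
t = −τ ln(0.220) = 82.74 × 1.514 = 125.3 yr.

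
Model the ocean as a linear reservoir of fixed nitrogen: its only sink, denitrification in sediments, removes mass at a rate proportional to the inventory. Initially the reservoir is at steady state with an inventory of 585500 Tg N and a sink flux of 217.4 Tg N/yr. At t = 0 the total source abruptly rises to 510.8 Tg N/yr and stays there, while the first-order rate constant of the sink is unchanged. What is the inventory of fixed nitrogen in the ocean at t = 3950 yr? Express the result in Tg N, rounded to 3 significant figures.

1.19×10^6 Tg N

τ = M₀/F₀ = 585500/217.4 = 2693 yr; rate constant k = 1/τ.
New steady state M_∞ = F₁/k = F₁·τ = 510.8 × 2693 = 1.3757×10^6 Tg N.
M(t) = M_∞ + (M₀ − M_∞)·e^(−t/τ); t/τ = 3950/2693 = 1.467, so e^(−t/τ) = 0.2307.
M(t) = 1.3757×10^6 − 790200 × 0.2307 = 1.1934×10^6 Tg N.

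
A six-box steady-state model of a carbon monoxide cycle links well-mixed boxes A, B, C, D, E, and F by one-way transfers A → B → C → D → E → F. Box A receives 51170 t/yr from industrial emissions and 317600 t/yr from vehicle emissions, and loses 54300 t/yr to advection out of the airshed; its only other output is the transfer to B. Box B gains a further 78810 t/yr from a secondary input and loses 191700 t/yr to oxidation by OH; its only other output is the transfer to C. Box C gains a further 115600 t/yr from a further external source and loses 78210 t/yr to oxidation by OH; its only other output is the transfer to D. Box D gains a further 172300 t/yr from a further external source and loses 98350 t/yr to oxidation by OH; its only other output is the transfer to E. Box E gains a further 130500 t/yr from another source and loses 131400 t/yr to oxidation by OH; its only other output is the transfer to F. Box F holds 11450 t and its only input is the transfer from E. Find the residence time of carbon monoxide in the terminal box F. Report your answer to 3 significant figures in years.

Box A: F(A→B) = (51170 + 317600) − 54300 = 314470 t/yr.
Box B: F(B→C) = (314470 + 78810) − 191700 = 201580 t/yr.
Box C: F(C→D) = (201580 + 115600) − 78210 = 238970 t/yr.
Box D: F(D→E) = (238970 + 172300) − 98350 = 312920 t/yr.
Box E: F(E→F) = (312920 + 130500) − 131400 = 312020 t/yr.
Box F throughput = its input = 312020 t/yr; τ = 11450 / 312020 = 0.03670 yr.

0.0367 yr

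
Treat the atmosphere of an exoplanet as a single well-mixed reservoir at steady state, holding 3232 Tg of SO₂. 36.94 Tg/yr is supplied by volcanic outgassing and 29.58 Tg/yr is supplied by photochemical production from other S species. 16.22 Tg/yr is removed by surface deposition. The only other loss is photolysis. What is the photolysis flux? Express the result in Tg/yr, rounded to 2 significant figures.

50 Tg/yr

At steady state ΣF_in = ΣF_out.
ΣF_in = 36.94 + 29.58 = 66.520 Tg/yr.
Photolysis flux = ΣF_in − (16.22) = 66.520 − 16.22 = 50.30 Tg/yr.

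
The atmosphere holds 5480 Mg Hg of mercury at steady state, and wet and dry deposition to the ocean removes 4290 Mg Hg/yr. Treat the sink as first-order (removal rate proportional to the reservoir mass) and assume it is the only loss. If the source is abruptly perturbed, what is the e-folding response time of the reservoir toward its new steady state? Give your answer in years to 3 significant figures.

For a linear reservoir the response time equals the residence time τ = M/F.
τ = 5480 / 4290 = 1.277 yr.

1.28 yr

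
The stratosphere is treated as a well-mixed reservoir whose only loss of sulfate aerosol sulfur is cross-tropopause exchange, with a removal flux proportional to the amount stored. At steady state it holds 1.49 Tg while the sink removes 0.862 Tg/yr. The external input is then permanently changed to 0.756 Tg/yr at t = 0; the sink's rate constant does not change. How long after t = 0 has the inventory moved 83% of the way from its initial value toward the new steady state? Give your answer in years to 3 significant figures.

3.06 yr

τ = M₀/F₀ = 1.49/0.862 = 1.729 yr.
The remaining gap fraction is e^(−t/τ); 83% covered ⇒ e^(−t/τ) = 0.170.
t = −τ ln(0.170) = 1.729 × 1.772 = 3.063 yr.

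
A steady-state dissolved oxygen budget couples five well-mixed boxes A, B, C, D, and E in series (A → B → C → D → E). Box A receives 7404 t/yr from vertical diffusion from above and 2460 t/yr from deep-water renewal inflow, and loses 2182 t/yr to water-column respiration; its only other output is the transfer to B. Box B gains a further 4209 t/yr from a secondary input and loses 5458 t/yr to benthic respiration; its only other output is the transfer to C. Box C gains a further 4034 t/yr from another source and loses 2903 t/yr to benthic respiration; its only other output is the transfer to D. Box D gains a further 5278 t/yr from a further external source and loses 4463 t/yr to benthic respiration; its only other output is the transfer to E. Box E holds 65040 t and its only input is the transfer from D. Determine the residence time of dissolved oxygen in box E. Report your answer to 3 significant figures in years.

7.76 yr

Box A: F(A→B) = (7404 + 2460) − 2182 = 7682.0 t/yr.
Box B: F(B→C) = (7682.0 + 4209) − 5458 = 6433.0 t/yr.
Box C: F(C→D) = (6433.0 + 4034) − 2903 = 7564.0 t/yr.
Box D: F(D→E) = (7564.0 + 5278) − 4463 = 8379.0 t/yr.
Box E throughput = its input = 8379.0 t/yr; τ = 65040 / 8379.0 = 7.762 yr.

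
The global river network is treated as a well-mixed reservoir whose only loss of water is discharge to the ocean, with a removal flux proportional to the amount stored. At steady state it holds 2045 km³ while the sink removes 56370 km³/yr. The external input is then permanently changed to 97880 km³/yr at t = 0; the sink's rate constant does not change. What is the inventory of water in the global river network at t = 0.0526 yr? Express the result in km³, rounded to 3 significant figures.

3200 km³

The sink rate constant is k = F₀/M₀ = 56370/2045 = 27.56 yr⁻¹.
Solving dM/dt = F₁ − kM with M(0) = M₀ gives M(t) = F₁/k + (M₀ − F₁/k)·e^(−kt).
F₁/k = 97880/27.56 = 3550.9 km³; kt = 27.56 × 0.0526 = 1.450, e^(−kt) = 0.2346.
M(0.0526) = 3550.9 + (2045 − 3550.9) × 0.2346 = 3550.9 − 353.3 = 3197.6 km³.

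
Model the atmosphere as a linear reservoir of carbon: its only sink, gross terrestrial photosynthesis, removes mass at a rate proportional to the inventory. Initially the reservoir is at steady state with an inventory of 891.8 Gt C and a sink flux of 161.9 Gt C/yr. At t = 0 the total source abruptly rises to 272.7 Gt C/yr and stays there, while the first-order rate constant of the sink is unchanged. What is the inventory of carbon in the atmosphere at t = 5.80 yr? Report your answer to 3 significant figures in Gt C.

1290 Gt C

Residence time τ = M₀/F₀ = 5.508 yr. The eventual steady state is M_∞ = M₀·(F₁/F₀) = 891.8 × 272.7/161.9 = 1502.1 Gt C.
The anomaly ΔM(t) = M(t) − M_∞ decays as ΔM₀·e^(−t/τ) with ΔM₀ = 891.8 − 1502.1 = −610.3 Gt C.
At t = 5.80 yr, e^(−t/τ) = e^(−1.053) = 0.3489, so ΔM = −212.9 Gt C and M = 1502.1 − 212.9 = 1289.2 Gt C.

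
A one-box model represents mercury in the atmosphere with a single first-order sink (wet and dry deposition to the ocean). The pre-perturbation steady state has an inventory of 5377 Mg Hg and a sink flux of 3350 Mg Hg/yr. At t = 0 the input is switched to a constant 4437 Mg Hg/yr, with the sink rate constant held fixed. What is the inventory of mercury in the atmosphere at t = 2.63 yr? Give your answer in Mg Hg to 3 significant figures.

6780 Mg Hg

Residence time τ = M₀/F₀ = 1.605 yr. The eventual steady state is M_∞ = M₀·(F₁/F₀) = 5377 × 4437/3350 = 7121.7 Mg Hg.
The anomaly ΔM(t) = M(t) − M_∞ decays as ΔM₀·e^(−t/τ) with ΔM₀ = 5377 − 7121.7 = −1745 Mg Hg.
At t = 2.63 yr, e^(−t/τ) = e^(−1.639) = 0.1943, so ΔM = −338.9 Mg Hg and M = 7121.7 − 338.9 = 6782.8 Mg Hg.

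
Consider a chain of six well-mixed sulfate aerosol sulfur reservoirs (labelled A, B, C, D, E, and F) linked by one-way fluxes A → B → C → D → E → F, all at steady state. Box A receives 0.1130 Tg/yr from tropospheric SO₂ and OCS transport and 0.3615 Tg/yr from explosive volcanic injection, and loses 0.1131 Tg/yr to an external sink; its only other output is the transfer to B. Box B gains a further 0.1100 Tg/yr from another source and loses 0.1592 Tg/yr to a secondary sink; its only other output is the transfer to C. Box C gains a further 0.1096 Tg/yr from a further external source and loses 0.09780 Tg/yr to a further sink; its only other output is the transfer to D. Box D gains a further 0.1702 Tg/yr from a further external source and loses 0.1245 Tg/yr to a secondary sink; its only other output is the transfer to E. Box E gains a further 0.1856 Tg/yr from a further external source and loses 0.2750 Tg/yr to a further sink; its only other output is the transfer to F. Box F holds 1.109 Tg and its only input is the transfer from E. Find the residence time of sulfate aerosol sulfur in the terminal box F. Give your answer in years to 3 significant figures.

3.96 yr

Box A: F(A→B) = (0.1130 + 0.3615) − 0.1131 = 0.36140 Tg/yr.
Box B: F(B→C) = (0.36140 + 0.1100) − 0.1592 = 0.31220 Tg/yr.
Box C: F(C→D) = (0.31220 + 0.1096) − 0.09780 = 0.32400 Tg/yr.
Box D: F(D→E) = (0.32400 + 0.1702) − 0.1245 = 0.36970 Tg/yr.
Box E: F(E→F) = (0.36970 + 0.1856) − 0.2750 = 0.28030 Tg/yr.
Box F throughput = its input = 0.28030 Tg/yr; τ = 1.109 / 0.28030 = 3.956 yr.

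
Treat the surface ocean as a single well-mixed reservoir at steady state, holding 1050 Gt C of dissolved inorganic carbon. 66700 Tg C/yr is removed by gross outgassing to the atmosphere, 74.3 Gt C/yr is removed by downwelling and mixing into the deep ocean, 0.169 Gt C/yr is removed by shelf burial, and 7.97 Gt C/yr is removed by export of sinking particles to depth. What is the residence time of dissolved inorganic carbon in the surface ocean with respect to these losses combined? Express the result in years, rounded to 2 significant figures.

7.0 yr

Convert the gross outgassing to the atmosphere flux: 66700 Tg C/yr = 66.70 Gt C/yr.
Total removal = 66.70 + 74.30 + 0.1690 + 7.970 = 149.14 Gt C/yr.
τ = M / ΣF_out = 1050 / 149.14 = 7.040 yr.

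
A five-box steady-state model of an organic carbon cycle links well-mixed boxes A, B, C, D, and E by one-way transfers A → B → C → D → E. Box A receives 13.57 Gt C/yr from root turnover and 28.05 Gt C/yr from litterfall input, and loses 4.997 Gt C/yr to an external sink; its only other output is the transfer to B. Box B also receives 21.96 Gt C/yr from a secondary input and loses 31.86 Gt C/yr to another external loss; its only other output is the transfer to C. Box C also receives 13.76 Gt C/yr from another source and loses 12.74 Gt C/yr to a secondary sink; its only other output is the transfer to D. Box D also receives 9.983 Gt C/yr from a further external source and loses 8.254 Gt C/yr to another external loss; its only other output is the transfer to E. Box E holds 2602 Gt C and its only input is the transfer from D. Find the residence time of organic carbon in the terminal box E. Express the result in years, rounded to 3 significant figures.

88.3 yr

Box A: F(A→B) = (13.57 + 28.05) − 4.997 = 36.623 Gt C/yr.
Box B: F(B→C) = (36.623 + 21.96) − 31.86 = 26.723 Gt C/yr.
Box C: F(C→D) = (26.723 + 13.76) − 12.74 = 27.743 Gt C/yr.
Box D: F(D→E) = (27.743 + 9.983) − 8.254 = 29.472 Gt C/yr.
Box E throughput = its input = 29.472 Gt C/yr; τ = 2602 / 29.472 = 88.29 yr.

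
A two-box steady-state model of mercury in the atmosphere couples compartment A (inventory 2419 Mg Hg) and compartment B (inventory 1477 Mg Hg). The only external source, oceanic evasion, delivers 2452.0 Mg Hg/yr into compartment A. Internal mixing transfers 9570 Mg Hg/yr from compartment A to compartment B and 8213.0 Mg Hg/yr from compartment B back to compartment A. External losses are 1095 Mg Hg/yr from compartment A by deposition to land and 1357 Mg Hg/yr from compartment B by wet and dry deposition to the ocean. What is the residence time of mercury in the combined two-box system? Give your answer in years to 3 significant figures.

Residence time in the combined system uses the total inventory and the total *external* removal — internal exchanges between the two boxes cancel.
M_total = 2419 + 1477 = 3896.0 Mg Hg.
ΣF_external_out = 1095 + 1357 = 2452.0 Mg Hg/yr.
τ = M_total / ΣF_ext = 3896.0 / 2452.0 = 1.589 yr.

1.59 yr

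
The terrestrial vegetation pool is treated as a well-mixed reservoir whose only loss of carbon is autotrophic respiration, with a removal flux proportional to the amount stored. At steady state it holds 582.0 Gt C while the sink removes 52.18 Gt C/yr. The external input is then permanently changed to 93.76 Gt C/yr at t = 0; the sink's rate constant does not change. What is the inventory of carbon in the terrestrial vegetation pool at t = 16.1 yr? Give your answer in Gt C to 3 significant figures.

τ = M₀/F₀ = 582.0/52.18 = 11.15 yr; rate constant k = 1/τ.
New steady state M_∞ = F₁/k = F₁·τ = 93.76 × 11.15 = 1045.8 Gt C.
M(t) = M_∞ + (M₀ − M_∞)·e^(−t/τ); t/τ = 16.1/11.15 = 1.443, so e^(−t/τ) = 0.2361.
M(t) = 1045.8 − 463.8 × 0.2361 = 936.27 Gt C.

936 Gt C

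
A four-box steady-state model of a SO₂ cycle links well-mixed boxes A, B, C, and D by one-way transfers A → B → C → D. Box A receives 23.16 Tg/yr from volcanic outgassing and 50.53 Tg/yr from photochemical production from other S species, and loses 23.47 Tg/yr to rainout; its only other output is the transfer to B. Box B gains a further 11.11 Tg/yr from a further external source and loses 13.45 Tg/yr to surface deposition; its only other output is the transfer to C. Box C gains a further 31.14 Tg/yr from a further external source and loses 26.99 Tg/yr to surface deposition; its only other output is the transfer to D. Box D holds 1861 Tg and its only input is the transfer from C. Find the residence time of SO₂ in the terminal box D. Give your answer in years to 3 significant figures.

35.8 yr

Box A: F(A→B) = (23.16 + 50.53) − 23.47 = 50.220 Tg/yr.
Box B: F(B→C) = (50.220 + 11.11) − 13.45 = 47.880 Tg/yr.
Box C: F(C→D) = (47.880 + 31.14) − 26.99 = 52.030 Tg/yr.
Box D throughput = its input = 52.030 Tg/yr; τ = 1861 / 52.030 = 35.77 yr.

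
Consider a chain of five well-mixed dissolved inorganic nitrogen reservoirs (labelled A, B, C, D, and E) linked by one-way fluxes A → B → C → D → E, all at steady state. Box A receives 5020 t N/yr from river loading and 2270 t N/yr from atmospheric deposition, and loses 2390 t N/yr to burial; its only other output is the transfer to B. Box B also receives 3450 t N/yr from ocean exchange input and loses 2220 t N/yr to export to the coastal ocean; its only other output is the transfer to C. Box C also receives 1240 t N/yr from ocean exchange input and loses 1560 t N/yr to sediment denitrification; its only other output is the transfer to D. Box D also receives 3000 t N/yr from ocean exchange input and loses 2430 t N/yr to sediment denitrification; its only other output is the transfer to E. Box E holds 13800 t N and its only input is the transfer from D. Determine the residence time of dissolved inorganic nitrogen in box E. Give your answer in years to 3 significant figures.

Box A: F(A→B) = (5020 + 2270) − 2390 = 4900.0 t N/yr.
Box B: F(B→C) = (4900.0 + 3450) − 2220 = 6130.0 t N/yr.
Box C: F(C→D) = (6130.0 + 1240) − 1560 = 5810.0 t N/yr.
Box D: F(D→E) = (5810.0 + 3000) − 2430 = 6380.0 t N/yr.
Box E throughput = its input = 6380.0 t N/yr; τ = 13800 / 6380.0 = 2.163 yr.

2.16 yr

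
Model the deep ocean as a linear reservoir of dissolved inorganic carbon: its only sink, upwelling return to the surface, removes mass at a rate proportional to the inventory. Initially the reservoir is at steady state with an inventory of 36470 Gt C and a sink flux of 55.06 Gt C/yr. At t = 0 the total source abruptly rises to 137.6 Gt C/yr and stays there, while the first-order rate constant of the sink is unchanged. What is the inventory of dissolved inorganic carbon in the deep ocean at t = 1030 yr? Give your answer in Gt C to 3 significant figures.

The sink rate constant is k = F₀/M₀ = 55.06/36470 = 0.001510 yr⁻¹.
Solving dM/dt = F₁ − kM with M(0) = M₀ gives M(t) = F₁/k + (M₀ − F₁/k)·e^(−kt).
F₁/k = 137.6/0.001510 = 91142 Gt C; kt = 0.001510 × 1030 = 1.555, e^(−kt) = 0.2112.
M(1030) = 91142 + (36470 − 91142) × 0.2112 = 91142 − 11550 = 79596 Gt C.

79600 Gt C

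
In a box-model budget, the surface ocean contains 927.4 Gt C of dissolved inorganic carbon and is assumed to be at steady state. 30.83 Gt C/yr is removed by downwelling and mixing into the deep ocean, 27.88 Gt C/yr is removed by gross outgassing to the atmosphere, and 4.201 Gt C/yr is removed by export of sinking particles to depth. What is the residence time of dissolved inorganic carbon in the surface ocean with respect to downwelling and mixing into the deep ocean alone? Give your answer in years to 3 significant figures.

Residence time with respect to a single sink: τ = M / F_sink.
τ = 927.4 / 30.83 = 30.08 yr.

30.1 yr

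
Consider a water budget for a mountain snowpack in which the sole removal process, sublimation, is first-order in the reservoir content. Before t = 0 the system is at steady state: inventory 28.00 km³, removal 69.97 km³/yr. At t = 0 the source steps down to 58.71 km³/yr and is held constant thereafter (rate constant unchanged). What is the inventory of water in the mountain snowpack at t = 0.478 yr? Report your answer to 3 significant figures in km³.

24.9 km³

τ = M₀/F₀ = 28.00/69.97 = 0.4002 yr; rate constant k = 1/τ.
New steady state M_∞ = F₁/k = F₁·τ = 58.71 × 0.4002 = 23.494 km³.
M(t) = M_∞ + (M₀ − M_∞)·e^(−t/τ); t/τ = 0.478/0.4002 = 1.194, so e^(−t/τ) = 0.3029.
M(t) = 23.494 + 4.506 × 0.3029 = 24.859 km³.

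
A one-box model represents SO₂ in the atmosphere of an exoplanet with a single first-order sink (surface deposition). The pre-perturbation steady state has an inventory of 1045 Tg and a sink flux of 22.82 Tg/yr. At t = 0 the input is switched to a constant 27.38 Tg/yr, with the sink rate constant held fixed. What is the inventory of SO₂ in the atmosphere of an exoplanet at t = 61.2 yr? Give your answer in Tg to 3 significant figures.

Residence time τ = M₀/F₀ = 45.79 yr. The eventual steady state is M_∞ = M₀·(F₁/F₀) = 1045 × 27.38/22.82 = 1253.8 Tg.
The anomaly ΔM(t) = M(t) − M_∞ decays as ΔM₀·e^(−t/τ) with ΔM₀ = 1045 − 1253.8 = −208.8 Tg.
At t = 61.2 yr, e^(−t/τ) = e^(−1.336) = 0.2628, so ΔM = −54.87 Tg and M = 1253.8 − 54.87 = 1198.9 Tg.

1200 Tg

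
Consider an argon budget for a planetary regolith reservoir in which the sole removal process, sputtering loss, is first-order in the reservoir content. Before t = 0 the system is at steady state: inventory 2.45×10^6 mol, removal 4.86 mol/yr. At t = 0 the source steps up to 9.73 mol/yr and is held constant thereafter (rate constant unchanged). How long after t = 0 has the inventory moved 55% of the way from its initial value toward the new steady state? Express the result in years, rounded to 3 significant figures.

403000 yr

τ = M₀/F₀ = 2.45×10^6/4.86 = 504100 yr.
The remaining gap fraction is e^(−t/τ); 55% covered ⇒ e^(−t/τ) = 0.450.
t = −τ ln(0.450) = 504100 × 0.7985 = 402500 yr.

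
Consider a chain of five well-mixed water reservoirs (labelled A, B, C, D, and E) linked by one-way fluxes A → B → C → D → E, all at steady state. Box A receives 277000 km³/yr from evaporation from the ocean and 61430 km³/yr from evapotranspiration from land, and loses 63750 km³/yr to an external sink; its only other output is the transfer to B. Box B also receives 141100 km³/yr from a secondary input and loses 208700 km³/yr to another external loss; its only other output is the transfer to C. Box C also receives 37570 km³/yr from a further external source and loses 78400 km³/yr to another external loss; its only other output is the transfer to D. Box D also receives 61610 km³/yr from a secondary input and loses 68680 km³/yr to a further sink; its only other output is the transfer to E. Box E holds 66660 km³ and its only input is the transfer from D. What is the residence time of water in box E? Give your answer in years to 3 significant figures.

Box A: F(A→B) = (277000 + 61430) − 63750 = 274680 km³/yr.
Box B: F(B→C) = (274680 + 141100) − 208700 = 207080 km³/yr.
Box C: F(C→D) = (207080 + 37570) − 78400 = 166250 km³/yr.
Box D: F(D→E) = (166250 + 61610) − 68680 = 159180 km³/yr.
Box E throughput = its input = 159180 km³/yr; τ = 66660 / 159180 = 0.4188 yr.

0.419 yr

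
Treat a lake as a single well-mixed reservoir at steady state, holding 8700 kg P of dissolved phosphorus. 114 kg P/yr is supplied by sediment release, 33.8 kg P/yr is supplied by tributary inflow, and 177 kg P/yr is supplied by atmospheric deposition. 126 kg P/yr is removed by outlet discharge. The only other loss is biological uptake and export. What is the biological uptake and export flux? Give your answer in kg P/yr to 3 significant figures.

199 kg P/yr

At steady state ΣF_in = ΣF_out.
ΣF_in = 114 + 33.8 + 177 = 324.80 kg P/yr.
Biological uptake and export flux = ΣF_in − (126) = 324.80 − 126.0 = 198.8 kg P/yr.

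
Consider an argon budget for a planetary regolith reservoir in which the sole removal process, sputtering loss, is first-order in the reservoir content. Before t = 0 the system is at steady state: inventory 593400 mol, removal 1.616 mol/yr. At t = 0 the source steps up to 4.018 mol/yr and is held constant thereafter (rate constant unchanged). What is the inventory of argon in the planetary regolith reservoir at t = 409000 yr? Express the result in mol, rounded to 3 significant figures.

1.19×10^6 mol

Residence time τ = M₀/F₀ = 367200 yr. The eventual steady state is M_∞ = M₀·(F₁/F₀) = 593400 × 4.018/1.616 = 1.4754×10^6 mol.
The anomaly ΔM(t) = M(t) − M_∞ decays as ΔM₀·e^(−t/τ) with ΔM₀ = 593400 − 1.4754×10^6 = −882000 mol.
At t = 409000 yr, e^(−t/τ) = e^(−1.114) = 0.3283, so ΔM = −289600 mol and M = 1.4754×10^6 − 289600 = 1.1859×10^6 mol.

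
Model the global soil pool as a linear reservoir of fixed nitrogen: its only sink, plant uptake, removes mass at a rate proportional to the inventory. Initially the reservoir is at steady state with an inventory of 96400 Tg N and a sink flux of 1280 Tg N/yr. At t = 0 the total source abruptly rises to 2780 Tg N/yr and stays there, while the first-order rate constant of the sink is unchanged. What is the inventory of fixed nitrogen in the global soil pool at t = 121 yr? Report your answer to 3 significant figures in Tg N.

187000 Tg N

τ = M₀/F₀ = 96400/1280 = 75.31 yr; rate constant k = 1/τ.
New steady state M_∞ = F₁/k = F₁·τ = 2780 × 75.31 = 209370 Tg N.
M(t) = M_∞ + (M₀ − M_∞)·e^(−t/τ); t/τ = 121/75.31 = 1.607, so e^(−t/τ) = 0.2006.
M(t) = 209370 − 113000 × 0.2006 = 186710 Tg N.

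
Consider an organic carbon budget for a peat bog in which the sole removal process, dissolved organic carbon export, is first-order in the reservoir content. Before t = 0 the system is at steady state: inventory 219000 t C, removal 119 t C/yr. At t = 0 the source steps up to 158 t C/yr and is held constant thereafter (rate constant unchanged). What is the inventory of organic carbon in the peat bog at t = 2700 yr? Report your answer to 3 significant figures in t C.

The sink rate constant is k = F₀/M₀ = 119/219000 = 0.0005434 yr⁻¹.
Solving dM/dt = F₁ − kM with M(0) = M₀ gives M(t) = F₁/k + (M₀ − F₁/k)·e^(−kt).
F₁/k = 158/0.0005434 = 290770 t C; kt = 0.0005434 × 2700 = 1.467, e^(−kt) = 0.2306.
M(2700) = 290770 + (219000 − 290770) × 0.2306 = 290770 − 16550 = 274220 t C.

274000 t C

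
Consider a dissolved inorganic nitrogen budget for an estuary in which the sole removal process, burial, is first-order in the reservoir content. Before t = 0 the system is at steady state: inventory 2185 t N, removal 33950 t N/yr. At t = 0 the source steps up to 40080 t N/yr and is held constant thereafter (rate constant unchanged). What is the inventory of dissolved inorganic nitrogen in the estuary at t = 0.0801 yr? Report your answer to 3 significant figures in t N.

2470 t N

τ = M₀/F₀ = 2185/33950 = 0.06436 yr; rate constant k = 1/τ.
New steady state M_∞ = F₁/k = F₁·τ = 40080 × 0.06436 = 2579.5 t N.
M(t) = M_∞ + (M₀ − M_∞)·e^(−t/τ); t/τ = 0.0801/0.06436 = 1.245, so e^(−t/τ) = 0.2881.
M(t) = 2579.5 − 394.5 × 0.2881 = 2465.9 t N.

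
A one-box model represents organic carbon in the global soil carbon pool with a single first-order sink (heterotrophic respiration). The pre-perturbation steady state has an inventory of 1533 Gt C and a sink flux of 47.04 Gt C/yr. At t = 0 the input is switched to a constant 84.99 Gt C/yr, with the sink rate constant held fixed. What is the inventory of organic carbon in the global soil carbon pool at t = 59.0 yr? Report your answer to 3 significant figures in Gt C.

Residence time τ = M₀/F₀ = 32.59 yr. The eventual steady state is M_∞ = M₀·(F₁/F₀) = 1533 × 84.99/47.04 = 2769.8 Gt C.
The anomaly ΔM(t) = M(t) − M_∞ decays as ΔM₀·e^(−t/τ) with ΔM₀ = 1533 − 2769.8 = −1237 Gt C.
At t = 59.0 yr, e^(−t/τ) = e^(−1.810) = 0.1636, so ΔM = −202.3 Gt C and M = 2769.8 − 202.3 = 2567.4 Gt C.

2570 Gt C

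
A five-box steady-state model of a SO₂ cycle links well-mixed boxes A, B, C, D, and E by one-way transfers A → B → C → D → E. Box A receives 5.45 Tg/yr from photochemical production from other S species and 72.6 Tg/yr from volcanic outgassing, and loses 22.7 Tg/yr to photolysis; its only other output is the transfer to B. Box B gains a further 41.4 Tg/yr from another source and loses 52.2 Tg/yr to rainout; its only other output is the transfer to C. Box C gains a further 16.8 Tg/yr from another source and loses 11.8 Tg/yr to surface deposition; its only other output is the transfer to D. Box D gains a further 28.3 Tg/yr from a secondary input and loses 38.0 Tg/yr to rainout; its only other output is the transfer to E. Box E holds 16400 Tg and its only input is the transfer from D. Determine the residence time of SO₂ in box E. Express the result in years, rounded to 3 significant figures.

412 yr

Box A: F(A→B) = (5.45 + 72.6) − 22.7 = 55.350 Tg/yr.
Box B: F(B→C) = (55.350 + 41.4) − 52.2 = 44.550 Tg/yr.
Box C: F(C→D) = (44.550 + 16.8) − 11.8 = 49.550 Tg/yr.
Box D: F(D→E) = (49.550 + 28.3) − 38.0 = 39.850 Tg/yr.
Box E throughput = its input = 39.850 Tg/yr; τ = 16400 / 39.850 = 411.5 yr.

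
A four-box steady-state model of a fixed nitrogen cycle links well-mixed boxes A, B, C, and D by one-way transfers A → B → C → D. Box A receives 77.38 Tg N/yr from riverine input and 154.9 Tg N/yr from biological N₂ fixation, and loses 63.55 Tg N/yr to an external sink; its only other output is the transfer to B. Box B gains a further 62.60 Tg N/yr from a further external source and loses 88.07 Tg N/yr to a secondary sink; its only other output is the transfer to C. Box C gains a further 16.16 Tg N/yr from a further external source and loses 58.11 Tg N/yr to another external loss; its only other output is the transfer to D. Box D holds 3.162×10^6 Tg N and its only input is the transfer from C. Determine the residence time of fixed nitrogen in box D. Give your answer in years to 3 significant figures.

Box A: F(A→B) = (77.38 + 154.9) − 63.55 = 168.73 Tg N/yr.
Box B: F(B→C) = (168.73 + 62.60) − 88.07 = 143.26 Tg N/yr.
Box C: F(C→D) = (143.26 + 16.16) − 58.11 = 101.31 Tg N/yr.
Box D throughput = its input = 101.31 Tg N/yr; τ = 3.162×10^6 / 101.31 = 31210 yr.

31200 yr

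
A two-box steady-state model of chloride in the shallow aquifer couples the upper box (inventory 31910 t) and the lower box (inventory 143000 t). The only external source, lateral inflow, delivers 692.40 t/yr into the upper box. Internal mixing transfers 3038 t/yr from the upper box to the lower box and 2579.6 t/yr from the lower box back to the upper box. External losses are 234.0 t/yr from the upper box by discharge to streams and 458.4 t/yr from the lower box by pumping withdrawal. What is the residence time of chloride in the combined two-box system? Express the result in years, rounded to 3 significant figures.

Residence time in the combined system uses the total inventory and the total *external* removal — internal exchanges between the two boxes cancel.
M_total = 31910 + 143000 = 174910 t.
ΣF_external_out = 234.0 + 458.4 = 692.40 t/yr.
τ = M_total / ΣF_ext = 174910 / 692.40 = 252.6 yr.

253 yr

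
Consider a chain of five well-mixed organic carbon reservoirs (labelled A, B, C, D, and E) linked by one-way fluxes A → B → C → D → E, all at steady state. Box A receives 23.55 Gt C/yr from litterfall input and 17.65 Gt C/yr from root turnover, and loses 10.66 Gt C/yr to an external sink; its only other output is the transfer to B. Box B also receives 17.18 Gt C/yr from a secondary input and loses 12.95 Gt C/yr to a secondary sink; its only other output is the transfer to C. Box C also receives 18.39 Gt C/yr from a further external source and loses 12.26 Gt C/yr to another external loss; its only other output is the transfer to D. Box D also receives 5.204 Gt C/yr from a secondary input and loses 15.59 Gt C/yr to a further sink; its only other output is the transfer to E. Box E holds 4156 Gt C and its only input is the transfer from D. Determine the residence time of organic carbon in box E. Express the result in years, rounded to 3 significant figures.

136 yr

Box A: F(A→B) = (23.55 + 17.65) − 10.66 = 30.540 Gt C/yr.
Box B: F(B→C) = (30.540 + 17.18) − 12.95 = 34.770 Gt C/yr.
Box C: F(C→D) = (34.770 + 18.39) − 12.26 = 40.900 Gt C/yr.
Box D: F(D→E) = (40.900 + 5.204) − 15.59 = 30.514 Gt C/yr.
Box E throughput = its input = 30.514 Gt C/yr; τ = 4156 / 30.514 = 136.2 yr.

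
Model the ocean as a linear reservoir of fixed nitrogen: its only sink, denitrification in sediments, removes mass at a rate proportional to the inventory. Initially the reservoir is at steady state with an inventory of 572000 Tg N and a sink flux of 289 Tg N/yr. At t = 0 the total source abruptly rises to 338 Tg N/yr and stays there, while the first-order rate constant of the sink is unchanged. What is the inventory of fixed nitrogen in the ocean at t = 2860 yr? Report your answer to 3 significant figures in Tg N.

τ = M₀/F₀ = 572000/289 = 1979 yr; rate constant k = 1/τ.
New steady state M_∞ = F₁/k = F₁·τ = 338 × 1979 = 668980 Tg N.
M(t) = M_∞ + (M₀ − M_∞)·e^(−t/τ); t/τ = 2860/1979 = 1.445, so e^(−t/τ) = 0.2357.
M(t) = 668980 − 96980 × 0.2357 = 646120 Tg N.

646000 Tg N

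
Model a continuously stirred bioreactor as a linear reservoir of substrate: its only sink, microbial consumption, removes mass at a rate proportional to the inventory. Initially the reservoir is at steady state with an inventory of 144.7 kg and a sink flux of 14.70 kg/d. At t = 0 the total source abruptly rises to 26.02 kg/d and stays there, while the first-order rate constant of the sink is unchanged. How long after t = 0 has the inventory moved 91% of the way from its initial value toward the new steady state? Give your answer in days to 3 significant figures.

τ = M₀/F₀ = 144.7/14.70 = 9.844 d.
The remaining gap fraction is e^(−t/τ); 91% covered ⇒ e^(−t/τ) = 0.0900.
t = −τ ln(0.0900) = 9.844 × 2.408 = 23.70 d.

23.7 d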